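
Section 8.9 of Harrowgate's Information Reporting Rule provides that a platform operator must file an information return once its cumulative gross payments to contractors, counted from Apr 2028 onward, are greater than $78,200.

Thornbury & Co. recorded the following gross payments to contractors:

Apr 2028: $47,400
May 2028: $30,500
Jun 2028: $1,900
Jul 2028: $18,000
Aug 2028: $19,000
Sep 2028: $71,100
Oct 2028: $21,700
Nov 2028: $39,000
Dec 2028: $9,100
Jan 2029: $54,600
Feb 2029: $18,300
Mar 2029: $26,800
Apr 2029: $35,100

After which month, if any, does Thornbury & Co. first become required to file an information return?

Through Apr 2028: $47,400
Through May 2028: $77,900
Through Jun 2028: $79,800 ← exceeds threshold

Jun 2028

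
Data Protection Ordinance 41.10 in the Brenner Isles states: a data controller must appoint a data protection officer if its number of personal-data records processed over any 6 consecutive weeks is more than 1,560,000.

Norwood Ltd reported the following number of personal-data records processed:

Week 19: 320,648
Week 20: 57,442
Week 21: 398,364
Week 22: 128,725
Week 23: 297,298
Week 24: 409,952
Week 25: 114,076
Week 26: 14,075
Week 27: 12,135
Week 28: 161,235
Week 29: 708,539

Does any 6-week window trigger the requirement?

Week 19–Week 24: 320,648 + 57,442 + 398,364 + 128,725 + 297,298 + 409,952 = 1,612,429 (over)
Week 20–Week 25: 57,442 + 398,364 + 128,725 + 297,298 + 409,952 + 114,076 = 1,405,857 (under)
Week 21–Week 26: 398,364 + 128,725 + 297,298 + 409,952 + 114,076 + 14,075 = 1,362,490 (under)
Week 22–Week 27: 128,725 + 297,298 + 409,952 + 114,076 + 14,075 + 12,135 = 976,261 (under)
Week 23–Week 28: 297,298 + 409,952 + 114,076 + 14,075 + 12,135 + 161,235 = 1,008,771 (under)
Week 24–Week 29: 409,952 + 114,076 + 14,075 + 12,135 + 161,235 + 708,539 = 1,420,012 (under)
At least one window exceeds 1,560,000.

Yes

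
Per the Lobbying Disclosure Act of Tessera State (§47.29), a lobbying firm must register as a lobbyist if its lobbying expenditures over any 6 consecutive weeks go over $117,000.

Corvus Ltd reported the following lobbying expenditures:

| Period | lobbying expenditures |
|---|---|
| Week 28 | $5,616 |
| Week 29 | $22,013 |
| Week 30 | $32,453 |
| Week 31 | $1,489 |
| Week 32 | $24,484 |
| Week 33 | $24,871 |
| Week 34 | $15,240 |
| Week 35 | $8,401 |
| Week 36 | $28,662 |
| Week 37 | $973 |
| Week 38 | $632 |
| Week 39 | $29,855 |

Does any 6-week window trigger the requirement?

Yes

Week 28–Week 33: $5,616 + $22,013 + $32,453 + $1,489 + $24,484 + $24,871 = $110,926 (under)
Week 29–Week 34: $22,013 + $32,453 + $1,489 + $24,484 + $24,871 + $15,240 = $120,550 (over)
Week 30–Week 35: $32,453 + $1,489 + $24,484 + $24,871 + $15,240 + $8,401 = $106,938 (under)
Week 31–Week 36: $1,489 + $24,484 + $24,871 + $15,240 + $8,401 + $28,662 = $103,147 (under)
Week 32–Week 37: $24,484 + $24,871 + $15,240 + $8,401 + $28,662 + $973 = $102,631 (under)
Week 33–Week 38: $24,871 + $15,240 + $8,401 + $28,662 + $973 + $632 = $78,779 (under)
Week 34–Week 39: $15,240 + $8,401 + $28,662 + $973 + $632 + $29,855 = $83,763 (under)
At least one window exceeds $117,000.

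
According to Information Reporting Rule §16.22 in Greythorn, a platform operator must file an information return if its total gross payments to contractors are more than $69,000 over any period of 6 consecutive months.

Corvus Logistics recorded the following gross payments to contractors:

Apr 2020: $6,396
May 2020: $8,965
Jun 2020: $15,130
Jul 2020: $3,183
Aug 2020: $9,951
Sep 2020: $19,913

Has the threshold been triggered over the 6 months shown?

No

Total gross payments to contractors: $6,396 + $8,965 + $15,130 + $3,183 + $9,951 + $19,913 = $63,538.
$63,538 ≤ $69,000, so the threshold is not exceeded.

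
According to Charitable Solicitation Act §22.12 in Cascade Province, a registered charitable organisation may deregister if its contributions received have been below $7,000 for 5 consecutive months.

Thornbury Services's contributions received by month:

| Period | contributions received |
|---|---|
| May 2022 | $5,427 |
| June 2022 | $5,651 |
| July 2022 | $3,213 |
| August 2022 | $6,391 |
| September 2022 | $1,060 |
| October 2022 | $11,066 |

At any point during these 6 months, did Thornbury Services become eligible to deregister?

Months below $7,000: May 2022, June 2022, July 2022, August 2022, September 2022.
Longest run of consecutive months below the threshold: 5.
5 ≥ 5, so Thornbury Services became eligible.

Yes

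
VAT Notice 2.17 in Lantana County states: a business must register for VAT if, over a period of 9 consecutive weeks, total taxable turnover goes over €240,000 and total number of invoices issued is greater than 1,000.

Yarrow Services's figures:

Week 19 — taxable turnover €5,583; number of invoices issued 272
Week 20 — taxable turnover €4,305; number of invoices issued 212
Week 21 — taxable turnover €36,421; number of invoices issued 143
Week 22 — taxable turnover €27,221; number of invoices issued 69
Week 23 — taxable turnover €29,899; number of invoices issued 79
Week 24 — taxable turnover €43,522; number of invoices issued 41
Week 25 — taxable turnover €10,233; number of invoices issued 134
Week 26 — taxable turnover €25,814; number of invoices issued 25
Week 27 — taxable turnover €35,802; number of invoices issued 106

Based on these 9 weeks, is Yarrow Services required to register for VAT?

Total taxable turnover: €5,583 + €4,305 + €36,421 + €27,221 + €29,899 + €43,522 + €10,233 + €25,814 + €35,802 = €218,800 (≤ €240,000).
Total number of invoices issued: 272 + 212 + 143 + 69 + 79 + 41 + 134 + 25 + 106 = 1,081 (> 1,000).
The test is 'and': the rule requires both, and at least one is not exceeded.

No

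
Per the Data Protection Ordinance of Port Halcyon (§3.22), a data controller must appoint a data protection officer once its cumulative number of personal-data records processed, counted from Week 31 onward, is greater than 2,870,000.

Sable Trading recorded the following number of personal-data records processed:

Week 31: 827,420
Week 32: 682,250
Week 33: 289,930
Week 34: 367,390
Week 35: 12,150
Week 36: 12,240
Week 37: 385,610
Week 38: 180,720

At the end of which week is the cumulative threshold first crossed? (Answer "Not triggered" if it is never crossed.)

Through Week 31: 827,420
Through Week 32: 1,509,670
Through Week 33: 1,799,600
Through Week 34: 2,166,990
Through Week 35: 2,179,140
Through Week 36: 2,191,380
Through Week 37: 2,576,990
Through Week 38: 2,757,710
Final cumulative total 2,757,710 ≤ 2,870,000; the threshold is never exceeded.

Not triggered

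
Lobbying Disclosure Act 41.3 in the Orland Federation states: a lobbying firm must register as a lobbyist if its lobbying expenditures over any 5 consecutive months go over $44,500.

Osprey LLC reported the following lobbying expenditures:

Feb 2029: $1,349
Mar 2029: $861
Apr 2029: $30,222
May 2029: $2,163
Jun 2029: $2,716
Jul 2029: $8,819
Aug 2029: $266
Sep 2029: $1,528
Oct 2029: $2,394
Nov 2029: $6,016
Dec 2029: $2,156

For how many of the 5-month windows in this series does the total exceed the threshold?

1

Feb 2029–Jun 2029: $1,349 + $861 + $30,222 + $2,163 + $2,716 = $37,311 (under)
Mar 2029–Jul 2029: $861 + $30,222 + $2,163 + $2,716 + $8,819 = $44,781 (over)
Apr 2029–Aug 2029: $30,222 + $2,163 + $2,716 + $8,819 + $266 = $44,186 (under)
May 2029–Sep 2029: $2,163 + $2,716 + $8,819 + $266 + $1,528 = $15,492 (under)
Jun 2029–Oct 2029: $2,716 + $8,819 + $266 + $1,528 + $2,394 = $15,723 (under)
Jul 2029–Nov 2029: $8,819 + $266 + $1,528 + $2,394 + $6,016 = $19,023 (under)
Aug 2029–Dec 2029: $266 + $1,528 + $2,394 + $6,016 + $2,156 = $12,360 (under)
1 window exceeds the threshold.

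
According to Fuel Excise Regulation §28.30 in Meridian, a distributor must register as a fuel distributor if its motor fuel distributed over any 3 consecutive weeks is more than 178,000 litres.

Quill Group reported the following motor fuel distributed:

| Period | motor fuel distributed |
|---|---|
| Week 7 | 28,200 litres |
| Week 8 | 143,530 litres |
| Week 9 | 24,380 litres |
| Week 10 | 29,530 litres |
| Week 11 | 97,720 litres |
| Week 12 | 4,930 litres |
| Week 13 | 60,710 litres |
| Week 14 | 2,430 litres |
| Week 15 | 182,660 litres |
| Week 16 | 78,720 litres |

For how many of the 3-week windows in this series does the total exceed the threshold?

4

Week 7–Week 9: 28,200 litres + 143,530 litres + 24,380 litres = 196,110 litres (over)
Week 8–Week 10: 143,530 litres + 24,380 litres + 29,530 litres = 197,440 litres (over)
Week 9–Week 11: 24,380 litres + 29,530 litres + 97,720 litres = 151,630 litres (under)
Week 10–Week 12: 29,530 litres + 97,720 litres + 4,930 litres = 132,180 litres (under)
Week 11–Week 13: 97,720 litres + 4,930 litres + 60,710 litres = 163,360 litres (under)
Week 12–Week 14: 4,930 litres + 60,710 litres + 2,430 litres = 68,070 litres (under)
Week 13–Week 15: 60,710 litres + 2,430 litres + 182,660 litres = 245,800 litres (over)
Week 14–Week 16: 2,430 litres + 182,660 litres + 78,720 litres = 263,810 litres (over)
4 windows exceed the threshold.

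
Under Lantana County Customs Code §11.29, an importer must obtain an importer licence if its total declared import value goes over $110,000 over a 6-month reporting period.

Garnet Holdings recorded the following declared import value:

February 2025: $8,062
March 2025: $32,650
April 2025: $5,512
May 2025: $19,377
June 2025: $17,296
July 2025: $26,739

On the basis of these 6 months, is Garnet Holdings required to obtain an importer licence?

No

Total declared import value: $8,062 + $32,650 + $5,512 + $19,377 + $17,296 + $26,739 = $109,636.
$109,636 ≤ $110,000, so the threshold is not exceeded.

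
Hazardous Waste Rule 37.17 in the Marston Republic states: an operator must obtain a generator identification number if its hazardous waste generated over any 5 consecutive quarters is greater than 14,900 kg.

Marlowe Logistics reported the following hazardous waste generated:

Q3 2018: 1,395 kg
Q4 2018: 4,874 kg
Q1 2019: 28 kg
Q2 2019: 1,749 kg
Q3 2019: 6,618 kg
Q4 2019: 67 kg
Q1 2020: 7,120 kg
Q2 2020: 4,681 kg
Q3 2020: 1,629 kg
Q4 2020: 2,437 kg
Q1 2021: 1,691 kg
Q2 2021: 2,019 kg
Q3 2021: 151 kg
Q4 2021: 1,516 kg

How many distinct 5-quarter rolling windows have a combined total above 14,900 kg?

Q3 2018–Q3 2019: 1,395 kg + 4,874 kg + 28 kg + 1,749 kg + 6,618 kg = 14,664 kg (under)
Q4 2018–Q4 2019: 4,874 kg + 28 kg + 1,749 kg + 6,618 kg + 67 kg = 13,336 kg (under)
Q1 2019–Q1 2020: 28 kg + 1,749 kg + 6,618 kg + 67 kg + 7,120 kg = 15,582 kg (over)
Q2 2019–Q2 2020: 1,749 kg + 6,618 kg + 67 kg + 7,120 kg + 4,681 kg = 20,235 kg (over)
Q3 2019–Q3 2020: 6,618 kg + 67 kg + 7,120 kg + 4,681 kg + 1,629 kg = 20,115 kg (over)
Q4 2019–Q4 2020: 67 kg + 7,120 kg + 4,681 kg + 1,629 kg + 2,437 kg = 15,934 kg (over)
Q1 2020–Q1 2021: 7,120 kg + 4,681 kg + 1,629 kg + 2,437 kg + 1,691 kg = 17,558 kg (over)
Q2 2020–Q2 2021: 4,681 kg + 1,629 kg + 2,437 kg + 1,691 kg + 2,019 kg = 12,457 kg (under)
Q3 2020–Q3 2021: 1,629 kg + 2,437 kg + 1,691 kg + 2,019 kg + 151 kg = 7,927 kg (under)
Q4 2020–Q4 2021: 2,437 kg + 1,691 kg + 2,019 kg + 151 kg + 1,516 kg = 7,814 kg (under)
5 windows exceed the threshold.

5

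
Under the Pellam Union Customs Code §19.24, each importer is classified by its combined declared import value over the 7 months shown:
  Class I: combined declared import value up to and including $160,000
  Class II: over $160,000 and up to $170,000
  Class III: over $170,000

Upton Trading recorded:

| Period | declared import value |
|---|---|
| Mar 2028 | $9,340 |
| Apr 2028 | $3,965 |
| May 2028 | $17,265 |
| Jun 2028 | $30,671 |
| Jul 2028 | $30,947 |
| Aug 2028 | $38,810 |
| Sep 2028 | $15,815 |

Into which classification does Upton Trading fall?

Class I

Combined declared import value: $9,340 + $3,965 + $17,265 + $30,671 + $30,947 + $38,810 + $15,815 = $146,813.
$146,813 ≤ $160,000, so Class I applies.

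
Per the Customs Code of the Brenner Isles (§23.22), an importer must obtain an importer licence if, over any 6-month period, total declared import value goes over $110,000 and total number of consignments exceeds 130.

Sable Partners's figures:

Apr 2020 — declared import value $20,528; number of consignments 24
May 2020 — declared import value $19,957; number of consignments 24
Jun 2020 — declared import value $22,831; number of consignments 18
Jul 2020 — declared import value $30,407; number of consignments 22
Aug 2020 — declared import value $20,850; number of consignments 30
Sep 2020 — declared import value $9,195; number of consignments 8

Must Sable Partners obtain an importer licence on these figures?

No

Total declared import value: $20,528 + $19,957 + $22,831 + $30,407 + $20,850 + $9,195 = $123,768 (> $110,000).
Total number of consignments: 24 + 24 + 18 + 22 + 30 + 8 = 126 (≤ 130).
The test is 'and': the rule requires both, and at least one is not exceeded.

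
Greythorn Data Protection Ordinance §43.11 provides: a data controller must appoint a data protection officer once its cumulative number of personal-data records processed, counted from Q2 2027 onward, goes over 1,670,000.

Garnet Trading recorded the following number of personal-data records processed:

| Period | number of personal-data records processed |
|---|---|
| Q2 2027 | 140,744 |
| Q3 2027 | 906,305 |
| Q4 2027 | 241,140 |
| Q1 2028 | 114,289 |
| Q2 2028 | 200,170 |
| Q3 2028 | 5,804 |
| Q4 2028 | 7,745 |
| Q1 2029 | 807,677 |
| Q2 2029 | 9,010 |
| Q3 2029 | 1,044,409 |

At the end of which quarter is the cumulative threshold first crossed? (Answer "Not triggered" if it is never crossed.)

Q1 2029

Through Q2 2027: 140,744
Through Q3 2027: 1,047,049
Through Q4 2027: 1,288,189
Through Q1 2028: 1,402,478
Through Q2 2028: 1,602,648
Through Q3 2028: 1,608,452
Through Q4 2028: 1,616,197
Through Q1 2029: 2,423,874 ← exceeds threshold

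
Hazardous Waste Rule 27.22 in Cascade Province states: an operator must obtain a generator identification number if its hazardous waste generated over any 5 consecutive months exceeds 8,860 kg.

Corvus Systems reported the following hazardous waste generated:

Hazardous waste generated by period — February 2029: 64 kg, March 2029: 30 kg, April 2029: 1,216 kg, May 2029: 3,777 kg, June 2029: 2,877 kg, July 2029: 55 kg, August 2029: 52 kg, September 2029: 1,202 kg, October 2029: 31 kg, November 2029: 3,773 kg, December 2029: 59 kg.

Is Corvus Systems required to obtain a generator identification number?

February 2029–June 2029: 64 kg + 30 kg + 1,216 kg + 3,777 kg + 2,877 kg = 7,964 kg (under)
March 2029–July 2029: 30 kg + 1,216 kg + 3,777 kg + 2,877 kg + 55 kg = 7,955 kg (under)
April 2029–August 2029: 1,216 kg + 3,777 kg + 2,877 kg + 55 kg + 52 kg = 7,977 kg (under)
May 2029–September 2029: 3,777 kg + 2,877 kg + 55 kg + 52 kg + 1,202 kg = 7,963 kg (under)
June 2029–October 2029: 2,877 kg + 55 kg + 52 kg + 1,202 kg + 31 kg = 4,217 kg (under)
July 2029–November 2029: 55 kg + 52 kg + 1,202 kg + 31 kg + 3,773 kg = 5,113 kg (under)
August 2029–December 2029: 52 kg + 1,202 kg + 31 kg + 3,773 kg + 59 kg = 5,117 kg (under)
No window exceeds 8,860 kg.

No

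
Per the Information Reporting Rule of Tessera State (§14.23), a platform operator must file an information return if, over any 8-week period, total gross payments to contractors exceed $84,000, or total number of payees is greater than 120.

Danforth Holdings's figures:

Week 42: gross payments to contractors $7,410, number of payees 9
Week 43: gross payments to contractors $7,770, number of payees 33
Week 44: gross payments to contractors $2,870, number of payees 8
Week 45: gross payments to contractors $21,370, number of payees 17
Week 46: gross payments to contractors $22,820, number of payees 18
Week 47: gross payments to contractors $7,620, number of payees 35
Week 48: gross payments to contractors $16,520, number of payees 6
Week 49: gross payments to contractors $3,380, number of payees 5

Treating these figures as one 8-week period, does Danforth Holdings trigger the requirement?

Yes

Total gross payments to contractors: $7,410 + $7,770 + $2,870 + $21,370 + $22,820 + $7,620 + $16,520 + $3,380 = $89,760 (> $84,000).
Total number of payees: 9 + 33 + 8 + 17 + 18 + 35 + 6 + 5 = 131 (> 120).
The test is 'or': at least one threshold is exceeded.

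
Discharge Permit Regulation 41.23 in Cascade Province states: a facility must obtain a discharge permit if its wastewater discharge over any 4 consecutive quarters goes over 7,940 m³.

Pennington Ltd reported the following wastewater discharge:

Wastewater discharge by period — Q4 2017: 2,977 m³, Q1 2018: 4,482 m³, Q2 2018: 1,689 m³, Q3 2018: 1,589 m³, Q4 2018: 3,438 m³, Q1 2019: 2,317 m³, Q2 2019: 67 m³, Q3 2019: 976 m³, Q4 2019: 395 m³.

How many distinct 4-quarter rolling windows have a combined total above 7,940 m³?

Q4 2017–Q3 2018: 2,977 m³ + 4,482 m³ + 1,689 m³ + 1,589 m³ = 10,737 m³ (over)
Q1 2018–Q4 2018: 4,482 m³ + 1,689 m³ + 1,589 m³ + 3,438 m³ = 11,198 m³ (over)
Q2 2018–Q1 2019: 1,689 m³ + 1,589 m³ + 3,438 m³ + 2,317 m³ = 9,033 m³ (over)
Q3 2018–Q2 2019: 1,589 m³ + 3,438 m³ + 2,317 m³ + 67 m³ = 7,411 m³ (under)
Q4 2018–Q3 2019: 3,438 m³ + 2,317 m³ + 67 m³ + 976 m³ = 6,798 m³ (under)
Q1 2019–Q4 2019: 2,317 m³ + 67 m³ + 976 m³ + 395 m³ = 3,755 m³ (under)
3 windows exceed the threshold.

3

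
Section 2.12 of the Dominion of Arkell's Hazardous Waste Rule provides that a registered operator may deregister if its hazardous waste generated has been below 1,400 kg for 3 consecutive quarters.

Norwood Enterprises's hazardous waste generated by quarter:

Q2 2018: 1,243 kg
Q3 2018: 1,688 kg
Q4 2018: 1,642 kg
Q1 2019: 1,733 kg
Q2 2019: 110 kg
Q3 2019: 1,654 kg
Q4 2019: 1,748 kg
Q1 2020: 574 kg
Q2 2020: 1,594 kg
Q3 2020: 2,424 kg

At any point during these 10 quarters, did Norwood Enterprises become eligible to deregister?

Quarters below 1,400 kg: Q2 2018, Q2 2019, Q1 2020.
Longest run of consecutive quarters below the threshold: 1.
1 < 3, so Norwood Enterprises never became eligible.

No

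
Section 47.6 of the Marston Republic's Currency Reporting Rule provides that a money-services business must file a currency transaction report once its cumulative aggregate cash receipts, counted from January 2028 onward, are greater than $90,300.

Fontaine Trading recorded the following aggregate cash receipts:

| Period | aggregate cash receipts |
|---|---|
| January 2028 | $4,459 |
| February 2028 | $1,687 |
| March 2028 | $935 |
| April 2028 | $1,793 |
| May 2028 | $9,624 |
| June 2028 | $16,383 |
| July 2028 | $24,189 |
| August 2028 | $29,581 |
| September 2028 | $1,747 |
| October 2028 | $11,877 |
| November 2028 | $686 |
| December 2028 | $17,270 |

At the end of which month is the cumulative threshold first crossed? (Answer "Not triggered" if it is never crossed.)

Through January 2028: $4,459
Through February 2028: $6,146
Through March 2028: $7,081
Through April 2028: $8,874
Through May 2028: $18,498
Through June 2028: $34,881
Through July 2028: $59,070
Through August 2028: $88,651
Through September 2028: $90,398 ← exceeds threshold

September 2028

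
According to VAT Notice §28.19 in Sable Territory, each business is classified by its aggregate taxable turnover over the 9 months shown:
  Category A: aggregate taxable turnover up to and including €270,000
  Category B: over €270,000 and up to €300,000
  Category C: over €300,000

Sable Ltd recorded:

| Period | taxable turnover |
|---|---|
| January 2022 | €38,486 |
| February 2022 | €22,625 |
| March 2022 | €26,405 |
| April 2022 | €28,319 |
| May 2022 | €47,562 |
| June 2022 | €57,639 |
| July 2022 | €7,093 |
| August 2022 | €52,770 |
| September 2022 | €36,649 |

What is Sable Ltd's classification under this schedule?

Category C

Aggregate taxable turnover: €38,486 + €22,625 + €26,405 + €28,319 + €47,562 + €57,639 + €7,093 + €52,770 + €36,649 = €317,548.
€317,548 > €300,000, so Category C applies.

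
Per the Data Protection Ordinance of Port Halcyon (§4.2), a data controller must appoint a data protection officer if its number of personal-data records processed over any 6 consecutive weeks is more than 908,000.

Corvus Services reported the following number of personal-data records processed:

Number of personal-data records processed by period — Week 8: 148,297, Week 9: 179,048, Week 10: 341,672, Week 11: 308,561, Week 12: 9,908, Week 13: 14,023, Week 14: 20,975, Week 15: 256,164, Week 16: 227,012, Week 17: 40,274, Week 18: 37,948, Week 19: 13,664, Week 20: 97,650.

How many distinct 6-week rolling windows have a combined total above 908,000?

Week 8–Week 13: 148,297 + 179,048 + 341,672 + 308,561 + 9,908 + 14,023 = 1,001,509 (over)
Week 9–Week 14: 179,048 + 341,672 + 308,561 + 9,908 + 14,023 + 20,975 = 874,187 (under)
Week 10–Week 15: 341,672 + 308,561 + 9,908 + 14,023 + 20,975 + 256,164 = 951,303 (over)
Week 11–Week 16: 308,561 + 9,908 + 14,023 + 20,975 + 256,164 + 227,012 = 836,643 (under)
Week 12–Week 17: 9,908 + 14,023 + 20,975 + 256,164 + 227,012 + 40,274 = 568,356 (under)
Week 13–Week 18: 14,023 + 20,975 + 256,164 + 227,012 + 40,274 + 37,948 = 596,396 (under)
Week 14–Week 19: 20,975 + 256,164 + 227,012 + 40,274 + 37,948 + 13,664 = 596,037 (under)
Week 15–Week 20: 256,164 + 227,012 + 40,274 + 37,948 + 13,664 + 97,650 = 672,712 (under)
2 windows exceed the threshold.

2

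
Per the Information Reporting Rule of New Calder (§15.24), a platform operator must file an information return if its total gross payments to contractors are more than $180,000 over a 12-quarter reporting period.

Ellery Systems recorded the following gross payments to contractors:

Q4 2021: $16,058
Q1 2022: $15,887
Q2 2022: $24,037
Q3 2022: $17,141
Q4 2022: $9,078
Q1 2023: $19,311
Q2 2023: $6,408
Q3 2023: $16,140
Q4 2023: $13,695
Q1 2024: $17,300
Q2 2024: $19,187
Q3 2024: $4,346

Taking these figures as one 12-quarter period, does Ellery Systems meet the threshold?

No

Total gross payments to contractors: $16,058 + $15,887 + $24,037 + $17,141 + $9,078 + $19,311 + $6,408 + $16,140 + $13,695 + $17,300 + $19,187 + $4,346 = $178,588.
$178,588 ≤ $180,000, so the threshold is not exceeded.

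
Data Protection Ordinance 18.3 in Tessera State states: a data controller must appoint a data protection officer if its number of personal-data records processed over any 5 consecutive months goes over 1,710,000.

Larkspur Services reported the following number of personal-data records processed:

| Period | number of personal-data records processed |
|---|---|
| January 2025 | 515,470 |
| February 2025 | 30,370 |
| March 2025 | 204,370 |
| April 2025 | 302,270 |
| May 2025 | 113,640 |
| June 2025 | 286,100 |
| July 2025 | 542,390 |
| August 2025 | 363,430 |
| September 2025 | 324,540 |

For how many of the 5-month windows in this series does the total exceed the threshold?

January 2025–May 2025: 515,470 + 30,370 + 204,370 + 302,270 + 113,640 = 1,166,120 (under)
February 2025–June 2025: 30,370 + 204,370 + 302,270 + 113,640 + 286,100 = 936,750 (under)
March 2025–July 2025: 204,370 + 302,270 + 113,640 + 286,100 + 542,390 = 1,448,770 (under)
April 2025–August 2025: 302,270 + 113,640 + 286,100 + 542,390 + 363,430 = 1,607,830 (under)
May 2025–September 2025: 113,640 + 286,100 + 542,390 + 363,430 + 324,540 = 1,630,100 (under)
0 windows exceed the threshold.

0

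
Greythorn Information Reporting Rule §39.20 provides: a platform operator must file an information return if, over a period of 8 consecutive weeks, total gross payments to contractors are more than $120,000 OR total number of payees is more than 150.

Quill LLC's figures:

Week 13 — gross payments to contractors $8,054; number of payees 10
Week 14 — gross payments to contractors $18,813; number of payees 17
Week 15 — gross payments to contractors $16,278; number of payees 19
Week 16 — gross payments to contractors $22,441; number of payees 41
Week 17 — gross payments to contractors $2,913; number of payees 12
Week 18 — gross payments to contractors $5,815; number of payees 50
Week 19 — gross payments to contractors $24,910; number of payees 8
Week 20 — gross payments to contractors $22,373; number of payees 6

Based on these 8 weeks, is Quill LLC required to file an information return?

Yes

Total gross payments to contractors: $8,054 + $18,813 + $16,278 + $22,441 + $2,913 + $5,815 + $24,910 + $22,373 = $121,597 (> $120,000).
Total number of payees: 10 + 17 + 19 + 41 + 12 + 50 + 8 + 6 = 163 (> 150).
The test is 'or': at least one threshold is exceeded.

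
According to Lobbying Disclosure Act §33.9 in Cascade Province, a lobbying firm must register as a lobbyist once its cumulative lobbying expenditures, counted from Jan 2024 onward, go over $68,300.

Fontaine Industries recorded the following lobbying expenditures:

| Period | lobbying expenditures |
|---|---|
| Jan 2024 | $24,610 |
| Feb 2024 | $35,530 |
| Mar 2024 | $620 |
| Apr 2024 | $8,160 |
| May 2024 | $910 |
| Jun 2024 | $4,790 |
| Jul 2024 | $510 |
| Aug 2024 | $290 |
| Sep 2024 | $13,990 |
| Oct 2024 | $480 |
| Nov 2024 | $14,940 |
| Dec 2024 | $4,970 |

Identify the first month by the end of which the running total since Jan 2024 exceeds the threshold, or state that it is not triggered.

Through Jan 2024: $24,610
Through Feb 2024: $60,140
Through Mar 2024: $60,760
Through Apr 2024: $68,920 ← exceeds threshold

Apr 2024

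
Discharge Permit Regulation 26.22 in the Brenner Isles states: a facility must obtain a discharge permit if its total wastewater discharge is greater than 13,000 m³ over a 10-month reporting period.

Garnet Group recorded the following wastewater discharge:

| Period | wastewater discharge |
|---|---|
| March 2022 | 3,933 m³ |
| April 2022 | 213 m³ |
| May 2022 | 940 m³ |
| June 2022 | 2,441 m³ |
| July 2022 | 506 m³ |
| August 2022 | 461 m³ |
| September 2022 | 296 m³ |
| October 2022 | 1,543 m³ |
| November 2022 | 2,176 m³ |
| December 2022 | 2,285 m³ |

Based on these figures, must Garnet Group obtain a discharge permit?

Yes

Total wastewater discharge: 3,933 m³ + 213 m³ + 940 m³ + 2,441 m³ + 506 m³ + 461 m³ + 296 m³ + 1,543 m³ + 2,176 m³ + 2,285 m³ = 14,794 m³.
14,794 m³ > 13,000 m³, so the threshold is exceeded.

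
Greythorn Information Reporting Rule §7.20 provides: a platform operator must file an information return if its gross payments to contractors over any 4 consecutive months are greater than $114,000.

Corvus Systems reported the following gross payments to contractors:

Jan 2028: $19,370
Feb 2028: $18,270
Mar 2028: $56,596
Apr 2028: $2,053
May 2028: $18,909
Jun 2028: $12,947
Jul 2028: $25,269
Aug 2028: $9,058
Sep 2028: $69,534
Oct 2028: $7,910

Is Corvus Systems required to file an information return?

Jan 2028–Apr 2028: $19,370 + $18,270 + $56,596 + $2,053 = $96,289 (under)
Feb 2028–May 2028: $18,270 + $56,596 + $2,053 + $18,909 = $95,828 (under)
Mar 2028–Jun 2028: $56,596 + $2,053 + $18,909 + $12,947 = $90,505 (under)
Apr 2028–Jul 2028: $2,053 + $18,909 + $12,947 + $25,269 = $59,178 (under)
May 2028–Aug 2028: $18,909 + $12,947 + $25,269 + $9,058 = $66,183 (under)
Jun 2028–Sep 2028: $12,947 + $25,269 + $9,058 + $69,534 = $116,808 (over)
Jul 2028–Oct 2028: $25,269 + $9,058 + $69,534 + $7,910 = $111,771 (under)
At least one window exceeds $114,000.

Yes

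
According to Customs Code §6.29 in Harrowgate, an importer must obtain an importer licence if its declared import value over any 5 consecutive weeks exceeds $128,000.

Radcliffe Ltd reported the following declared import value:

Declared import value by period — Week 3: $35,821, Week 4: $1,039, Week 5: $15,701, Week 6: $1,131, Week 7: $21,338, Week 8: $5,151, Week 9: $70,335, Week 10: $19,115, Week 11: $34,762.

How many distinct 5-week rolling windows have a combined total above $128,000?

1

Week 3–Week 7: $35,821 + $1,039 + $15,701 + $1,131 + $21,338 = $75,030 (under)
Week 4–Week 8: $1,039 + $15,701 + $1,131 + $21,338 + $5,151 = $44,360 (under)
Week 5–Week 9: $15,701 + $1,131 + $21,338 + $5,151 + $70,335 = $113,656 (under)
Week 6–Week 10: $1,131 + $21,338 + $5,151 + $70,335 + $19,115 = $117,070 (under)
Week 7–Week 11: $21,338 + $5,151 + $70,335 + $19,115 + $34,762 = $150,701 (over)
1 window exceeds the threshold.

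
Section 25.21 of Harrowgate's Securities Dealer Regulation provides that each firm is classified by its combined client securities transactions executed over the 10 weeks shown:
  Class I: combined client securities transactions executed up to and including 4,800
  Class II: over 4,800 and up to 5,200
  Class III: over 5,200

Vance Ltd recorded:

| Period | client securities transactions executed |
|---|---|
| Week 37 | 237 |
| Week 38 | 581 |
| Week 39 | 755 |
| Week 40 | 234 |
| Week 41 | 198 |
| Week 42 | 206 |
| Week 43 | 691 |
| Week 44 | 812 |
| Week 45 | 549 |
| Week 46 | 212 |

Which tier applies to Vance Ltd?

Class I

Combined client securities transactions executed: 237 + 581 + 755 + 234 + 198 + 206 + 691 + 812 + 549 + 212 = 4,475.
4,475 ≤ 4,800, so Class I applies.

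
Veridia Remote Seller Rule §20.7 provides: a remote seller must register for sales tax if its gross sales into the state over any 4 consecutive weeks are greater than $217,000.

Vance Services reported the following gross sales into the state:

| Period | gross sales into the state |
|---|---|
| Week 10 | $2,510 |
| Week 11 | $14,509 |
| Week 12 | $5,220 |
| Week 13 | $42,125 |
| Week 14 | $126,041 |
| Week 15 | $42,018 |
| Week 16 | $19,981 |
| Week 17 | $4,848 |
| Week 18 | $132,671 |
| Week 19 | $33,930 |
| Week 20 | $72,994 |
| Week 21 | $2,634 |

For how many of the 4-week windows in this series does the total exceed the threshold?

Week 10–Week 13: $2,510 + $14,509 + $5,220 + $42,125 = $64,364 (under)
Week 11–Week 14: $14,509 + $5,220 + $42,125 + $126,041 = $187,895 (under)
Week 12–Week 15: $5,220 + $42,125 + $126,041 + $42,018 = $215,404 (under)
Week 13–Week 16: $42,125 + $126,041 + $42,018 + $19,981 = $230,165 (over)
Week 14–Week 17: $126,041 + $42,018 + $19,981 + $4,848 = $192,888 (under)
Week 15–Week 18: $42,018 + $19,981 + $4,848 + $132,671 = $199,518 (under)
Week 16–Week 19: $19,981 + $4,848 + $132,671 + $33,930 = $191,430 (under)
Week 17–Week 20: $4,848 + $132,671 + $33,930 + $72,994 = $244,443 (over)
Week 18–Week 21: $132,671 + $33,930 + $72,994 + $2,634 = $242,229 (over)
3 windows exceed the threshold.

3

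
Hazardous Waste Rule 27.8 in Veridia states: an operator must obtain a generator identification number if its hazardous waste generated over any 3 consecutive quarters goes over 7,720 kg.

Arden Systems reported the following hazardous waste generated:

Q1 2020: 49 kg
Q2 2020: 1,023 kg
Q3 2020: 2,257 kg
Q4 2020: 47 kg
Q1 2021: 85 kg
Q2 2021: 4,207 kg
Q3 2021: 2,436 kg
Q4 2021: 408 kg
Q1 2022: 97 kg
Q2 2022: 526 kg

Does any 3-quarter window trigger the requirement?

No

Q1 2020–Q3 2020: 49 kg + 1,023 kg + 2,257 kg = 3,329 kg (under)
Q2 2020–Q4 2020: 1,023 kg + 2,257 kg + 47 kg = 3,327 kg (under)
Q3 2020–Q1 2021: 2,257 kg + 47 kg + 85 kg = 2,389 kg (under)
Q4 2020–Q2 2021: 47 kg + 85 kg + 4,207 kg = 4,339 kg (under)
Q1 2021–Q3 2021: 85 kg + 4,207 kg + 2,436 kg = 6,728 kg (under)
Q2 2021–Q4 2021: 4,207 kg + 2,436 kg + 408 kg = 7,051 kg (under)
Q3 2021–Q1 2022: 2,436 kg + 408 kg + 97 kg = 2,941 kg (under)
Q4 2021–Q2 2022: 408 kg + 97 kg + 526 kg = 1,031 kg (under)
No window exceeds 7,720 kg.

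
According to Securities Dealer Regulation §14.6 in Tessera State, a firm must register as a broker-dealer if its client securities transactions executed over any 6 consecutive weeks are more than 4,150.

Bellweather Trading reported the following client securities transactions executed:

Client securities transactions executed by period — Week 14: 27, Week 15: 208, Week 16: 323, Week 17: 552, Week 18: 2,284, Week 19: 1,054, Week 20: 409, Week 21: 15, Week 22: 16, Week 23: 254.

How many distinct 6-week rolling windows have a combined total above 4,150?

4

Week 14–Week 19: 27 + 208 + 323 + 552 + 2,284 + 1,054 = 4,448 (over)
Week 15–Week 20: 208 + 323 + 552 + 2,284 + 1,054 + 409 = 4,830 (over)
Week 16–Week 21: 323 + 552 + 2,284 + 1,054 + 409 + 15 = 4,637 (over)
Week 17–Week 22: 552 + 2,284 + 1,054 + 409 + 15 + 16 = 4,330 (over)
Week 18–Week 23: 2,284 + 1,054 + 409 + 15 + 16 + 254 = 4,032 (under)
4 windows exceed the threshold.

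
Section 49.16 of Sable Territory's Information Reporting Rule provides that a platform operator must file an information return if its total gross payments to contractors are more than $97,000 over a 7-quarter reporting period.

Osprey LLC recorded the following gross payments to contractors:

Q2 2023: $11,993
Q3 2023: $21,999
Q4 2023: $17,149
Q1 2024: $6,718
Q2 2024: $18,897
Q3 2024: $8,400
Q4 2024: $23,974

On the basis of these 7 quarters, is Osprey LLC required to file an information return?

Yes

Total gross payments to contractors: $11,993 + $21,999 + $17,149 + $6,718 + $18,897 + $8,400 + $23,974 = $109,130.
$109,130 > $97,000, so the threshold is exceeded.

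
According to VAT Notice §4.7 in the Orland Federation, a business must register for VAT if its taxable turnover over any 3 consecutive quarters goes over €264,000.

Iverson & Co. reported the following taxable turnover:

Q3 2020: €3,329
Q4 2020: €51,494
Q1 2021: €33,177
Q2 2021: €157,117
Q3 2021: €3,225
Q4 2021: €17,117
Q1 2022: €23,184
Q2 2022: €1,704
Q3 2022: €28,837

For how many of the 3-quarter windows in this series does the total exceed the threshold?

0

Q3 2020–Q1 2021: €3,329 + €51,494 + €33,177 = €88,000 (under)
Q4 2020–Q2 2021: €51,494 + €33,177 + €157,117 = €241,788 (under)
Q1 2021–Q3 2021: €33,177 + €157,117 + €3,225 = €193,519 (under)
Q2 2021–Q4 2021: €157,117 + €3,225 + €17,117 = €177,459 (under)
Q3 2021–Q1 2022: €3,225 + €17,117 + €23,184 = €43,526 (under)
Q4 2021–Q2 2022: €17,117 + €23,184 + €1,704 = €42,005 (under)
Q1 2022–Q3 2022: €23,184 + €1,704 + €28,837 = €53,725 (under)
0 windows exceed the threshold.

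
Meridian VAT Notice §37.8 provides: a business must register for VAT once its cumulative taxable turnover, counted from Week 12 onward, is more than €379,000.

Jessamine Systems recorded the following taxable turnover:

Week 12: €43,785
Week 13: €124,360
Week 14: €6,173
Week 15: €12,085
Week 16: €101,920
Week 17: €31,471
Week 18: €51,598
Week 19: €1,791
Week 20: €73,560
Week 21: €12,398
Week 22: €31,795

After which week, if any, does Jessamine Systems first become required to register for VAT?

Through Week 12: €43,785
Through Week 13: €168,145
Through Week 14: €174,318
Through Week 15: €186,403
Through Week 16: €288,323
Through Week 17: €319,794
Through Week 18: €371,392
Through Week 19: €373,183
Through Week 20: €446,743 ← exceeds threshold

Week 20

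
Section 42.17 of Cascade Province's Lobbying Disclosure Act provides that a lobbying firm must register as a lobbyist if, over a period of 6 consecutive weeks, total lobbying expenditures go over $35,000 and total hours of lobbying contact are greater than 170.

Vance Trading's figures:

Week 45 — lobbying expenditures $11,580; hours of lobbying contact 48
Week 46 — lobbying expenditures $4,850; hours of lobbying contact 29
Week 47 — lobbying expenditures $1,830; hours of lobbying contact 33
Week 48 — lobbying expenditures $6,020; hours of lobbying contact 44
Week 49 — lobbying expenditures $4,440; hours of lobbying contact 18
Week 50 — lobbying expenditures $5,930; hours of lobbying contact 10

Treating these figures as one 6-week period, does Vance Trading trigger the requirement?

Total lobbying expenditures: $11,580 + $4,850 + $1,830 + $6,020 + $4,440 + $5,930 = $34,650 (≤ $35,000).
Total hours of lobbying contact: 48 + 29 + 33 + 44 + 18 + 10 = 182 (> 170).
The test is 'and': the rule requires both, and at least one is not exceeded.

No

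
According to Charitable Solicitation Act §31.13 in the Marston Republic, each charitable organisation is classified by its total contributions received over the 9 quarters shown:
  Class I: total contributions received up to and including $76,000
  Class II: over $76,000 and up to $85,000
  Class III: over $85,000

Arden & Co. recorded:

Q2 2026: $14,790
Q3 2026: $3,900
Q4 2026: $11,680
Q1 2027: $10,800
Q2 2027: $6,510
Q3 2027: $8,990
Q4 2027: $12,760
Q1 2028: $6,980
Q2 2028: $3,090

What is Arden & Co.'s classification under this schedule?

Class II

Total contributions received: $14,790 + $3,900 + $11,680 + $10,800 + $6,510 + $8,990 + $12,760 + $6,980 + $3,090 = $79,500.
$76,000 < $79,500 ≤ $85,000, so Class II applies.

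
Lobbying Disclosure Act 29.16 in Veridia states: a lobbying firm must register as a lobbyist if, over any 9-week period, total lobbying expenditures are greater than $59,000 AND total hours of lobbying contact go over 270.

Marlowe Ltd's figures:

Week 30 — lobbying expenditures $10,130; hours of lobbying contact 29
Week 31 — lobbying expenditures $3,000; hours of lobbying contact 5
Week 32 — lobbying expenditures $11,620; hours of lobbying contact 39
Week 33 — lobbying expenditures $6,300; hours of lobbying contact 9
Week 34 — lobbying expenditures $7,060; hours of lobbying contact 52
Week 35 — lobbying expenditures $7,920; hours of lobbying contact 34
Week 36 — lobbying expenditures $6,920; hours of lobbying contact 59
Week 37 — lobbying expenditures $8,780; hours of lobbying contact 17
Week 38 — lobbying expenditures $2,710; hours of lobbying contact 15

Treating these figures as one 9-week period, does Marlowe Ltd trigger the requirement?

No

Total lobbying expenditures: $10,130 + $3,000 + $11,620 + $6,300 + $7,060 + $7,920 + $6,920 + $8,780 + $2,710 = $64,440 (> $59,000).
Total hours of lobbying contact: 29 + 5 + 39 + 9 + 52 + 34 + 59 + 17 + 15 = 259 (≤ 270).
The test is 'and': the rule requires both, and at least one is not exceeded.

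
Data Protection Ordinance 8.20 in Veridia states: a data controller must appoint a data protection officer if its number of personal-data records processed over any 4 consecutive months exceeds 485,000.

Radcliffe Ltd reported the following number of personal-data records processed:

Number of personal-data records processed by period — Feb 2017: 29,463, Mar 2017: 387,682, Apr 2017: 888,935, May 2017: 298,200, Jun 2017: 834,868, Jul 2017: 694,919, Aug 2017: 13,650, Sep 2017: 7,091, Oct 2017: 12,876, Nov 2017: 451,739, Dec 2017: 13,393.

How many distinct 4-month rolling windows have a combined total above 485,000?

Feb 2017–May 2017: 29,463 + 387,682 + 888,935 + 298,200 = 1,604,280 (over)
Mar 2017–Jun 2017: 387,682 + 888,935 + 298,200 + 834,868 = 2,409,685 (over)
Apr 2017–Jul 2017: 888,935 + 298,200 + 834,868 + 694,919 = 2,716,922 (over)
May 2017–Aug 2017: 298,200 + 834,868 + 694,919 + 13,650 = 1,841,637 (over)
Jun 2017–Sep 2017: 834,868 + 694,919 + 13,650 + 7,091 = 1,550,528 (over)
Jul 2017–Oct 2017: 694,919 + 13,650 + 7,091 + 12,876 = 728,536 (over)
Aug 2017–Nov 2017: 13,650 + 7,091 + 12,876 + 451,739 = 485,356 (over)
Sep 2017–Dec 2017: 7,091 + 12,876 + 451,739 + 13,393 = 485,099 (over)
8 windows exceed the threshold.

8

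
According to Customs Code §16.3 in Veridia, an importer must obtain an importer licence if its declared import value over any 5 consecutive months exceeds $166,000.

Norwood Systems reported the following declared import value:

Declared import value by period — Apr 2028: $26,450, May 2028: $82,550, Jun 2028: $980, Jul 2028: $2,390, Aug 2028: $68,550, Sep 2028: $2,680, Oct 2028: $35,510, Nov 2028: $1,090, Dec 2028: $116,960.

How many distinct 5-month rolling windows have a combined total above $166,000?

2

Apr 2028–Aug 2028: $26,450 + $82,550 + $980 + $2,390 + $68,550 = $180,920 (over)
May 2028–Sep 2028: $82,550 + $980 + $2,390 + $68,550 + $2,680 = $157,150 (under)
Jun 2028–Oct 2028: $980 + $2,390 + $68,550 + $2,680 + $35,510 = $110,110 (under)
Jul 2028–Nov 2028: $2,390 + $68,550 + $2,680 + $35,510 + $1,090 = $110,220 (under)
Aug 2028–Dec 2028: $68,550 + $2,680 + $35,510 + $1,090 + $116,960 = $224,790 (over)
2 windows exceed the threshold.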